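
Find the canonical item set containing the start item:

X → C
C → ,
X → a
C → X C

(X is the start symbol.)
First, augment the grammar with X' → X
I₀ = CLOSURE({ [X' → . X] }):
  [X' → . X] has the dot before X: add [X → . C], [X → . a]
  [X → . C] has the dot before C: add [C → . ,], [C → . X C]
No further items can be added.

I₀ = { [C → . ,], [C → . X C], [X → . C], [X → . a], [X' → . X] }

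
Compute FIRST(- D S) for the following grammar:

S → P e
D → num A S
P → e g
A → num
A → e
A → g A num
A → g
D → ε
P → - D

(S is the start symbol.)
To compute FIRST(- D S), process the symbols left to right:
Symbol - is a terminal. Add '-' and stop.
FIRST(- D S) = { '-' }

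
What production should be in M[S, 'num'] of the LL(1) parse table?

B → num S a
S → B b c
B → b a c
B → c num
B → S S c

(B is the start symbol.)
S → B b c

To find M[S, 'num'], we find productions for S where 'num' is in the predict set (PREDICT(N → α) = (FIRST(α) \ {ε}) ∪ (FOLLOW(N) if α ⇒* ε)).

Relevant sets:
  FIRST(B) = { 'b', 'c', 'num' }

S → B b c: PREDICT = { 'b', 'c', 'num' }
  'num' is in predict set, so this production goes in M[S, 'num']

M[S, 'num'] = S → B b c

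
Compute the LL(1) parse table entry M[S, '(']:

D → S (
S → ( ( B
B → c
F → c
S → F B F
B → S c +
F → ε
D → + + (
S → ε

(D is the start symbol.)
S → ( ( B, S → F B F, S → ε

To find M[S, '('], we find productions for S where '(' is in the predict set (PREDICT(N → α) = (FIRST(α) \ {ε}) ∪ (FOLLOW(N) if α ⇒* ε)).

Relevant sets:
  FIRST(F) = { 'c', ε }
  FIRST(B) = { '(', 'c' }
  FOLLOW(S) = { '(', 'c' }

S → ( ( B: PREDICT = { '(' }
  '(' is in predict set, so this production goes in M[S, '(']
S → F B F: PREDICT = { '(', 'c' }
  '(' is in predict set, so this production goes in M[S, '(']
S → ε: PREDICT = { '(', 'c' }
  '(' is in predict set, so this production goes in M[S, '(']

M[S, '('] = S → ( ( B, S → F B F, S → ε  (a multiply-defined cell — the grammar is not LL(1))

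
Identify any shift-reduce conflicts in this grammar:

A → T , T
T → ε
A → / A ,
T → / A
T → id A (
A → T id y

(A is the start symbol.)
A shift-reduce conflict occurs when an LR(0) state has both:
  - a complete (reduce) item [A → α .] (dot at the end), and
  - a shift item [B → β . c γ] (dot before a terminal).

Augment with A' → A and build the canonical LR(0) collection (I0 = CLOSURE({[A' → . A]}), then GOTO on every symbol after a dot until no new states appear). It has 15 states:
  I0: { [A → . / A ,], [A → . T , T], [A → . T id y], [A' → . A], [T → . / A], [T → . id A (], [T → .] }  — shift, reduce
  I1: { [A → . / A ,], [A → . T , T], [A → . T id y], [A → / . A ,], [T → . / A], [T → . id A (], [T → .], [T → / . A] }  — shift, reduce
  I2: { [A' → A .] }  — accept
  I3: { [A → T . , T], [A → T . id y] }  — shift
  I4: { [A → . / A ,], [A → . T , T], [A → . T id y], [T → . / A], [T → . id A (], [T → .], [T → id . A (] }  — shift, reduce
  I5: { [T → id A . (] }  — shift
  I6: { [T → id A ( .] }  — reduce
  I7: { [A → T , . T], [T → . / A], [T → . id A (], [T → .] }  — shift, reduce
  I8: { [A → T id . y] }  — shift
  I9: { [A → T id y .] }  — reduce
  I10: { [A → . / A ,], [A → . T , T], [A → . T id y], [T → . / A], [T → . id A (], [T → .], [T → / . A] }  — shift, reduce
  I11: { [A → T , T .] }  — reduce
  I12: { [T → / A .] }  — reduce
  I13: { [A → / A . ,], [T → / A .] }  — shift, reduce
  I14: { [A → / A , .] }  — reduce

I0 contains reduce item [T → .] and shift items [A → . / A ,], [T → . / A], [T → . id A (] — shift-reduce conflict.
I1 contains reduce item [T → .] and shift items [A → . / A ,], [T → . / A], [T → . id A (] — shift-reduce conflict.
I4 contains reduce item [T → .] and shift items [A → . / A ,], [T → . / A], [T → . id A (] — shift-reduce conflict.
I7 contains reduce item [T → .] and shift items [T → . / A], [T → . id A (] — shift-reduce conflict.
I10 contains reduce item [T → .] and shift items [A → . / A ,], [T → . / A], [T → . id A (] — shift-reduce conflict.
I13 contains reduce item [T → / A .] and shift item [A → / A . ,] — shift-reduce conflict.

Answer: Yes — I0: [T → .] vs [A → . / A ,]; I1: [T → .] vs [A → . / A ,]; I4: [T → .] vs [A → . / A ,]; I7: [T → .] vs [T → . / A]; I10: [T → .] vs [A → . / A ,]; I13: [T → / A .] vs [A → / A . ,]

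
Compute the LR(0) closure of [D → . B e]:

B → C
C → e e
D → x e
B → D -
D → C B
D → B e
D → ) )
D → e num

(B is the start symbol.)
{ [B → . C], [B → . D -], [C → . e e], [D → . ) )], [D → . B e], [D → . C B], [D → . e num], [D → . x e] }

Start with: [D → . B e]
  [D → . B e] has the dot before B: add [B → . C], [B → . D -]
  [B → . C] has the dot before C: add [C → . e e]
  [B → . D -] has the dot before D: add [D → . x e], [D → . C B], [D → . ) )], [D → . e num]
No further items can be added.

CLOSURE = { [B → . C], [B → . D -], [C → . e e], [D → . ) )], [D → . B e], [D → . C B], [D → . e num], [D → . x e] }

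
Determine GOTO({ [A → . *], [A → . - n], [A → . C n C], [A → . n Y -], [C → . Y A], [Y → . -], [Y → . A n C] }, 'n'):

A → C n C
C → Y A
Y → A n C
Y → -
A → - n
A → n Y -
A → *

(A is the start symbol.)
{ [A → . *], [A → . - n], [A → . C n C], [A → . n Y -], [A → n . Y -], [C → . Y A], [Y → . -], [Y → . A n C] }

GOTO(I, 'n') = CLOSURE({ [A → αX.β] : [A → α.Xβ] ∈ I, X = 'n' })

Items with dot before 'n', with the dot advanced:
  [A → . n Y -] → [A → n . Y -]
Closure of the advanced items:
  [A → n . Y -] has the dot before Y: add [Y → . A n C], [Y → . -]
  [Y → . A n C] has the dot before A: add [A → . C n C], [A → . - n], [A → . n Y -], [A → . *]
  [A → . C n C] has the dot before C: add [C → . Y A]

GOTO = { [A → . *], [A → . - n], [A → . C n C], [A → . n Y -], [A → n . Y -], [C → . Y A], [Y → . -], [Y → . A n C] }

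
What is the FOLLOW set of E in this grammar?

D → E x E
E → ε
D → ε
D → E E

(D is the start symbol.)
{ $, 'x' }

In D → E x E: E is followed by x E, add FIRST(x E) \ {ε} = { 'x' }
In D → E x E: E is at the end, add FOLLOW(D)
In D → E E: E is followed by E, add FIRST(E) \ {ε} = { }
  E is nullable, so also add FOLLOW(D)
In D → E E: E is at the end, add FOLLOW(D)

The FOLLOW sets referred to above (computed the same way, to a fixed point):
  FOLLOW(D) = { $ }

Taking the union: FOLLOW(E) = { $, 'x' }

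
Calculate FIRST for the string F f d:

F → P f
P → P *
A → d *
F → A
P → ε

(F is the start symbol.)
FIRST sets of the non-terminals involved (from the grammar, by fixed-point iteration):
  FIRST(F) = { '*', 'd', 'f' }

To compute FIRST(F f d), process the symbols left to right:
Symbol F is a non-terminal. Add FIRST(F) \ {ε} = { '*', 'd', 'f' }
F is not nullable (ε ∉ FIRST(F)), so stop here.
FIRST(F f d) = { '*', 'd', 'f' }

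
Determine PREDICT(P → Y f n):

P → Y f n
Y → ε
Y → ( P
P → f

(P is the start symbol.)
{ '(', 'f' }

PREDICT(P → Y f n) = (FIRST(RHS) \ {ε}) ∪ (FOLLOW(P) if ε ∈ FIRST(RHS), i.e. RHS ⇒* ε)
FIRST(Y) = { '(', ε }
FIRST(Y f n) = { '(', 'f' }
ε ∉ FIRST(Y f n), so FOLLOW(P) is not added.
PREDICT(P → Y f n) = { '(', 'f' }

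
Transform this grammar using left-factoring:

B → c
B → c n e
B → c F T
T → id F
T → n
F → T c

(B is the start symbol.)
Left-factoring transforms A → αβ₁ | αβ₂ into A → αA' and A' → β₁ | β₂
(α is the longest common prefix among the alternatives). Repeat until
no nonterminal has two alternatives with a common prefix.

Round 1: B has alternatives sharing prefix 'c'. Introduce B': B → c B'
  Add: B' → ε
  Add: B' → n e
  Add: B' → F T

No remaining common prefixes — done.

Resulting grammar:
B → c B'
B' → ε
B' → n e
B' → F T
T → id F
T → n
F → T c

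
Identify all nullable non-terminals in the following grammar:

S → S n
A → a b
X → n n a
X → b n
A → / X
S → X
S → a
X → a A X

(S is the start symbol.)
None

A non-terminal is nullable if it can derive ε (the empty string): either it has an ε-production, or it has a production whose right-hand side consists entirely of nullable non-terminals.

There are no ε-productions, so no non-terminal can derive ε.
No non-terminals are nullable.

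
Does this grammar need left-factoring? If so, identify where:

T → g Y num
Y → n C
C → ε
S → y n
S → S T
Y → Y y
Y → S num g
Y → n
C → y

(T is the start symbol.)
Left-factoring is needed when two productions for the same non-terminal
share a common prefix on the right-hand side.

Productions for Y:
  Y → n C
  Y → Y y
  Y → S num g
  Y → n
Productions for C:
  C → ε
  C → y
Productions for S:
  S → y n
  S → S T

Found common prefix 'n' in productions for Y

Answer: Yes, Y has productions with common prefix 'n'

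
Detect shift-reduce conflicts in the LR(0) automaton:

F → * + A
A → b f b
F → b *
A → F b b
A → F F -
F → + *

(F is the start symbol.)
No shift-reduce conflicts

A shift-reduce conflict occurs when an LR(0) state has both:
  - a complete (reduce) item [A → α .] (dot at the end), and
  - a shift item [B → β . c γ] (dot before a terminal).

Augment with F' → F and build the canonical LR(0) collection (I0 = CLOSURE({[F' → . F]}), then GOTO on every symbol after a dot until no new states appear). It has 17 states:
  I0: { [F → . * + A], [F → . + *], [F → . b *], [F' → . F] }  — shift
  I1: { [F → * . + A] }  — shift
  I2: { [F → + . *] }  — shift
  I3: { [F' → F .] }  — accept
  I4: { [F → b . *] }  — shift
  I5: { [F → b * .] }  — reduce
  I6: { [F → + * .] }  — reduce
  I7: { [A → . F F -], [A → . F b b], [A → . b f b], [F → * + . A], [F → . * + A], [F → . + *], [F → . b *] }  — shift
  I8: { [F → * + A .] }  — reduce
  I9: { [A → F . F -], [A → F . b b], [F → . * + A], [F → . + *], [F → . b *] }  — shift
  I10: { [A → b . f b], [F → b . *] }  — shift
  I11: { [A → b f . b] }  — shift
  I12: { [A → b f b .] }  — reduce
  I13: { [A → F F . -] }  — shift
  I14: { [A → F b . b], [F → b . *] }  — shift
  I15: { [A → F b b .] }  — reduce
  I16: { [A → F F - .] }  — reduce

No state contains both a complete item and a shift item.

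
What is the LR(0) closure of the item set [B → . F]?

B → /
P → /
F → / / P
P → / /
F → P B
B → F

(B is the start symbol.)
To compute CLOSURE, for each item [A → α.Bβ] where B is a non-terminal, add [B → .γ] for all productions B → γ; repeat for the newly added items until nothing changes.

Start with: [B → . F]
  [B → . F] has the dot before F: add [F → . / / P], [F → . P B]
  [F → . P B] has the dot before P: add [P → . /], [P → . / /]
No further items can be added.

CLOSURE = { [B → . F], [F → . / / P], [F → . P B], [P → . / /], [P → . /] }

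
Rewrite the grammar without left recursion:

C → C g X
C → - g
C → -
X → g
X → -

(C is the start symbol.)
C is directly left-recursive. The standard transformation for
  A → A α₁ | ... | A α_m | β₁ | ... | β_n
is
  A  → β₁ A' | ... | β_n A'
  A' → α₁ A' | ... | α_m A' | ε

C → - g becomes C → - g C'
C → - becomes C → - C'
C → C g X becomes C' → g X C'
Add C' → ε

Productions for other non-terminals are unchanged:
  X → g
  X → -

Resulting grammar:
C → - g C'
C → - C'
C' → g X C'
C' → ε
X → g
X → -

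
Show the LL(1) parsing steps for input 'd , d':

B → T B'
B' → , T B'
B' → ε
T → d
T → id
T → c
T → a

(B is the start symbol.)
Stack is shown with the top on the left.

Stack     Input    Action
-------------------------
B $       d , d $  output B → T B'
T B' $    d , d $  output T → d
d B' $    d , d $  match 'd'
B' $      , d $    output B' → , T B'
, T B' $  , d $    match ','
T B' $    d $      output T → d
d B' $    d $      match 'd'
B' $      $        output B' → ε
$         $        accept

The string is accepted.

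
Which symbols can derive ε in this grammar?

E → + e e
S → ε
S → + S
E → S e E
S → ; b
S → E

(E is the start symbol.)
A non-terminal is nullable if it can derive ε (the empty string): either it has an ε-production, or it has a production whose right-hand side consists entirely of nullable non-terminals.

ε-productions: S → ε
So S is immediately nullable.
No further non-terminal can be added: every production for the remaining non-terminals contains a terminal or a non-nullable non-terminal.
Nullable = { 'S' }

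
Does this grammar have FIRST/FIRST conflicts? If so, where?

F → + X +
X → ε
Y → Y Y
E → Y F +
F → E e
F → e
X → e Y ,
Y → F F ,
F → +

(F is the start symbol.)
Yes. F → '+' X '+' / F → E e on { '+' }; F → '+' X '+' / F → '+' on { '+' }; F → E e / F → e on { 'e' }; F → E e / F → '+' on { '+' }; Y → Y Y / Y → F F ',' on { '+', 'e' }

A FIRST/FIRST conflict occurs when two productions N → α and N → β for the same non-terminal have FIRST(α) ∩ FIRST(β) ≠ ∅ (with ε ∈ FIRST of a nullable right-hand side, so two nullable alternatives also conflict).

FIRST sets of the non-terminals at (or reachable through a nullable prefix from) the front of some alternative:
  FIRST(E) = { '+', 'e' }
  FIRST(Y) = { '+', 'e' }
  FIRST(F) = { '+', 'e' }

Productions for F:
  F → + X +: FIRST = { '+' }
  F → E e: FIRST = { '+', 'e' }
  F → e: FIRST = { 'e' }
  F → +: FIRST = { '+' }
Productions for X:
  X → ε: FIRST = { ε }
  X → e Y ,: FIRST = { 'e' }
Productions for Y:
  Y → Y Y: FIRST = { '+', 'e' }
  Y → F F ,: FIRST = { '+', 'e' }
E has only one production, so no FIRST/FIRST conflict is possible there.

Conflict for F: F → + X + and F → E e
  Overlap: { '+' }
Conflict for F: F → + X + and F → +
  Overlap: { '+' }
Conflict for F: F → E e and F → e
  Overlap: { 'e' }
Conflict for F: F → E e and F → +
  Overlap: { '+' }
Conflict for Y: Y → Y Y and Y → F F ,
  Overlap: { '+', 'e' }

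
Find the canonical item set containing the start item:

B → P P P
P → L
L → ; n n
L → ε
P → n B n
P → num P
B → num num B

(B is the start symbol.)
{ [B → . P P P], [B → . num num B], [B' → . B], [L → . ; n n], [L → .], [P → . L], [P → . n B n], [P → . num P] }

First, augment the grammar with B' → B
I₀ = CLOSURE({ [B' → . B] }):
  [B' → . B] has the dot before B: add [B → . P P P], [B → . num num B]
  [B → . P P P] has the dot before P: add [P → . L], [P → . n B n], [P → . num P]
  [P → . L] has the dot before L: add [L → . ; n n], [L → .]
No further items can be added.

I₀ = { [B → . P P P], [B → . num num B], [B' → . B], [L → . ; n n], [L → .], [P → . L], [P → . n B n], [P → . num P] }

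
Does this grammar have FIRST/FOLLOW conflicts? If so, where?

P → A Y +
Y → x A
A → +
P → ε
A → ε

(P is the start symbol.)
Yes. A → '+' with FOLLOW(A) on { '+' }

A FIRST/FOLLOW conflict occurs when a non-terminal N has a nullable alternative N → β (β ⇒* ε) and another alternative N → α with FIRST(α) ∩ FOLLOW(N) ≠ ∅: on such a lookahead the parser cannot decide between expanding α and letting N vanish via β.

Nullable non-terminals: A, P.
FIRST sets used below: FIRST(A) = { '+', ε }, FIRST(Y) = { 'x' }

A: nullable alternative(s) A → ε; FOLLOW(A) = { '+', 'x' }
  A → +: FIRST \ {ε} = { '+' } — overlaps FOLLOW(A) on { '+' }: CONFLICT
  A → ε: FIRST \ {ε} = { } — this is the only nullable alternative, skip

P: nullable alternative(s) P → ε; FOLLOW(P) = { $ }
  P → A Y +: FIRST \ {ε} = { '+', 'x' } — disjoint from FOLLOW(P)
  P → ε: FIRST \ {ε} = { } — this is the only nullable alternative, skip

Y has no nullable alternative, so no FIRST/FOLLOW check is needed there.

So the grammar has 1 FIRST/FOLLOW conflict (marked CONFLICT above).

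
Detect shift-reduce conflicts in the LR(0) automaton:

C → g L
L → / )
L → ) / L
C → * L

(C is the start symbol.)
No shift-reduce conflicts

Augment with C' → C and build the canonical LR(0) collection (I0 = CLOSURE({[C' → . C]}), then GOTO on every symbol after a dot until no new states appear). It has 11 states:
  I0: { [C → . * L], [C → . g L], [C' → . C] }  — shift
  I1: { [C → * . L], [L → . ) / L], [L → . / )] }  — shift
  I2: { [C' → C .] }  — accept
  I3: { [C → g . L], [L → . ) / L], [L → . / )] }  — shift
  I4: { [L → ) . / L] }  — shift
  I5: { [L → / . )] }  — shift
  I6: { [C → g L .] }  — reduce
  I7: { [L → / ) .] }  — reduce
  I8: { [L → ) / . L], [L → . ) / L], [L → . / )] }  — shift
  I9: { [L → ) / L .] }  — reduce
  I10: { [C → * L .] }  — reduce

No state contains both a complete item and a shift item.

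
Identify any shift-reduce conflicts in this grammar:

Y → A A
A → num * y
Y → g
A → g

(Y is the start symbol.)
No shift-reduce conflicts

A shift-reduce conflict occurs when an LR(0) state has both:
  - a complete (reduce) item [A → α .] (dot at the end), and
  - a shift item [B → β . c γ] (dot before a terminal).

Augment with Y' → Y and build the canonical LR(0) collection (I0 = CLOSURE({[Y' → . Y]}), then GOTO on every symbol after a dot until no new states appear). It has 9 states:
  I0: { [A → . g], [A → . num * y], [Y → . A A], [Y → . g], [Y' → . Y] }  — shift
  I1: { [A → . g], [A → . num * y], [Y → A . A] }  — shift
  I2: { [Y' → Y .] }  — accept
  I3: { [A → g .], [Y → g .] }  — 2 reduces
  I4: { [A → num . * y] }  — shift
  I5: { [A → num * . y] }  — shift
  I6: { [A → num * y .] }  — reduce
  I7: { [Y → A A .] }  — reduce
  I8: { [A → g .] }  — reduce

No state contains both a complete item and a shift item.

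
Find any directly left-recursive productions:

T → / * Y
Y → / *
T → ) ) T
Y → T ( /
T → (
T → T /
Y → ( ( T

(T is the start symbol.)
T → / * Y: starts with '/'
Y → / *: starts with '/'
T → ) ) T: starts with ')'
Y → T ( /: starts with T
T → (: starts with '('
T → T /: LEFT RECURSIVE (starts with T)
Y → ( ( T: starts with '('

The grammar has direct left recursion on: T.

Answer: Yes, T is left-recursive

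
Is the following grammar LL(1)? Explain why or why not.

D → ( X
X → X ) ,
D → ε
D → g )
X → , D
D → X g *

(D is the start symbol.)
A grammar is LL(1) if for each non-terminal N with multiple productions, the predict sets of those productions are pairwise disjoint, where PREDICT(N → α) = (FIRST(α) \ {ε}) ∪ (FOLLOW(N) if α ⇒* ε).

Relevant sets:
  FIRST(X) = { ',' }
  FOLLOW(D) = { $, ')', 'g' }

For D:
  PREDICT(D → '(' X) = { '(' }
  PREDICT(D → ε) = { $, ')', 'g' }
  PREDICT(D → g ')') = { 'g' }
  PREDICT(D → X g '*') = { ',' }
For X:
  PREDICT(X → X ')' ',') = { ',' }
  PREDICT(X → ',' D) = { ',' }

Conflict found: Predict set conflict for D: { 'g' }
The grammar is NOT LL(1).

Answer: No. Predict set conflict for D: { 'g' }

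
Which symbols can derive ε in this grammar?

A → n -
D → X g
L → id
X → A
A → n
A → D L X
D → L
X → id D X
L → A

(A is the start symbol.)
A non-terminal is nullable if it can derive ε (the empty string): either it has an ε-production, or it has a production whose right-hand side consists entirely of nullable non-terminals.

There are no ε-productions, so no non-terminal can derive ε.
No non-terminals are nullable.

Answer: None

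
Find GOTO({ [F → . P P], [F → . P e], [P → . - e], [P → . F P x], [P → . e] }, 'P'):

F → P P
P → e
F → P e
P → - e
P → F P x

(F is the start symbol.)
GOTO(I, 'P') = CLOSURE({ [A → αX.β] : [A → α.Xβ] ∈ I, X = 'P' })

Items with dot before 'P', with the dot advanced:
  [F → . P P] → [F → P . P]
  [F → . P e] → [F → P . e]
Closure of the advanced items:
  [F → P . P] has the dot before P: add [P → . e], [P → . - e], [P → . F P x]
  [P → . F P x] has the dot before F: add [F → . P P], [F → . P e]

GOTO = { [F → . P P], [F → . P e], [F → P . P], [F → P . e], [P → . - e], [P → . F P x], [P → . e] }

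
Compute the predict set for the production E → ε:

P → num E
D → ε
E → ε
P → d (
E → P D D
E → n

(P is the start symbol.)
{ $ }

PREDICT(E → ε) = (FIRST(RHS) \ {ε}) ∪ (FOLLOW(E) if ε ∈ FIRST(RHS), i.e. RHS ⇒* ε)
The right-hand side is ε (FIRST(ε) = { ε }), so the predict set is FOLLOW(E) = { $ }
PREDICT(E → ε) = { $ }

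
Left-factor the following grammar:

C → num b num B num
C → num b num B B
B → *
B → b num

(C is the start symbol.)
C → num b num B C'
C' → num
C' → B
B → *
B → b num

Left-factoring transforms A → αβ₁ | αβ₂ into A → αA' and A' → β₁ | β₂
(α is the longest common prefix among the alternatives). Repeat until
no nonterminal has two alternatives with a common prefix.

Round 1: C has alternatives sharing prefix 'num b num B'. Introduce C': C → num b num B C'
  Add: C' → num
  Add: C' → B

No remaining common prefixes — done.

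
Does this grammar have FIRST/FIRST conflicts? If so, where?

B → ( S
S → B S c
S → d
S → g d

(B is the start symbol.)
FIRST sets of the non-terminals at (or reachable through a nullable prefix from) the front of some alternative:
  FIRST(B) = { '(' }

Productions for S:
  S → B S c: FIRST = { '(' }
  S → d: FIRST = { 'd' }
  S → g d: FIRST = { 'g' }
B has only one production, so no FIRST/FIRST conflict is possible there.

All alternatives of each non-terminal have pairwise disjoint FIRST sets.

Answer: No FIRST/FIRST conflicts.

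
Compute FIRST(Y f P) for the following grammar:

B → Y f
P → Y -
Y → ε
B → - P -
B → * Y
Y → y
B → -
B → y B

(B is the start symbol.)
FIRST sets of the non-terminals involved (from the grammar, by fixed-point iteration):
  FIRST(Y) = { 'y', ε }

To compute FIRST(Y f P), process the symbols left to right:
Symbol Y is a non-terminal. Add FIRST(Y) \ {ε} = { 'y' }
Y is nullable (ε ∈ FIRST(Y)), continue to the next symbol.
Symbol f is a terminal. Add 'f' and stop.
FIRST(Y f P) = { 'f', 'y' }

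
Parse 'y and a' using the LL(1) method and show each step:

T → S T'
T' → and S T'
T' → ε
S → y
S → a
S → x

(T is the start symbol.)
LL(1) parsing maintains a stack (initially the start symbol over $) and the input. At each step: if the stack top is a terminal, match it against the current input token; if it is a non-terminal N, replace it with the RHS of M[N, lookahead] (the unique production whose predict set contains the lookahead).

Stack is shown with the top on the left.

Stack       Input      Action
-----------------------------
T $         y and a $  output T → S T'
S T' $      y and a $  output S → y
y T' $      y and a $  match 'y'
T' $        and a $    output T' → and S T'
and S T' $  and a $    match 'and'
S T' $      a $        output S → a
a T' $      a $        match 'a'
T' $        $          output T' → ε
$           $          accept

The string is accepted.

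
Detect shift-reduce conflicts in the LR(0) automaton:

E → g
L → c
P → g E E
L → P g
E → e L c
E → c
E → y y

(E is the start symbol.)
No shift-reduce conflicts

A shift-reduce conflict occurs when an LR(0) state has both:
  - a complete (reduce) item [A → α .] (dot at the end), and
  - a shift item [B → β . c γ] (dot before a terminal).

Augment with E' → E and build the canonical LR(0) collection (I0 = CLOSURE({[E' → . E]}), then GOTO on every symbol after a dot until no new states appear). It has 15 states:
  I0: { [E → . c], [E → . e L c], [E → . g], [E → . y y], [E' → . E] }  — shift
  I1: { [E' → E .] }  — accept
  I2: { [E → c .] }  — reduce
  I3: { [E → e . L c], [L → . P g], [L → . c], [P → . g E E] }  — shift
  I4: { [E → g .] }  — reduce
  I5: { [E → y . y] }  — shift
  I6: { [E → y y .] }  — reduce
  I7: { [E → e L . c] }  — shift
  I8: { [L → P . g] }  — shift
  I9: { [L → c .] }  — reduce
  I10: { [E → . c], [E → . e L c], [E → . g], [E → . y y], [P → g . E E] }  — shift
  I11: { [E → . c], [E → . e L c], [E → . g], [E → . y y], [P → g E . E] }  — shift
  I12: { [P → g E E .] }  — reduce
  I13: { [L → P g .] }  — reduce
  I14: { [E → e L c .] }  — reduce

No state contains both a complete item and a shift item.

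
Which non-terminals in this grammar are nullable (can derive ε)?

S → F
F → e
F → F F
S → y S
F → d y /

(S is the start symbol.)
None

There are no ε-productions, so no non-terminal can derive ε.
No non-terminals are nullable.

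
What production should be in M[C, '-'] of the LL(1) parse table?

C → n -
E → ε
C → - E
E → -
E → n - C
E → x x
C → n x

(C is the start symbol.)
C → - E

To find M[C, '-'], we find productions for C where '-' is in the predict set (PREDICT(N → α) = (FIRST(α) \ {ε}) ∪ (FOLLOW(N) if α ⇒* ε)).

C → n -: PREDICT = { 'n' }
C → - E: PREDICT = { '-' }
  '-' is in predict set, so this production goes in M[C, '-']
C → n x: PREDICT = { 'n' }

M[C, '-'] = C → - E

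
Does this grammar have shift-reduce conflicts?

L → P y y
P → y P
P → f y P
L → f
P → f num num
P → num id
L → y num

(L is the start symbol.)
Yes — I3: [L → f .] vs [P → f . num num]; I8: [L → y num .] vs [P → num . id]

A shift-reduce conflict occurs when an LR(0) state has both:
  - a complete (reduce) item [A → α .] (dot at the end), and
  - a shift item [B → β . c γ] (dot before a terminal).

Augment with L' → L and build the canonical LR(0) collection (I0 = CLOSURE({[L' → . L]}), then GOTO on every symbol after a dot until no new states appear). It has 17 states:
  I0: { [L → . P y y], [L → . f], [L → . y num], [L' → . L], [P → . f num num], [P → . f y P], [P → . num id], [P → . y P] }  — shift
  I1: { [L' → L .] }  — accept
  I2: { [L → P . y y] }  — shift
  I3: { [L → f .], [P → f . num num], [P → f . y P] }  — shift, reduce
  I4: { [P → num . id] }  — shift
  I5: { [L → y . num], [P → . f num num], [P → . f y P], [P → . num id], [P → . y P], [P → y . P] }  — shift
  I6: { [P → y P .] }  — reduce
  I7: { [P → f . num num], [P → f . y P] }  — shift
  I8: { [L → y num .], [P → num . id] }  — shift, reduce
  I9: { [P → . f num num], [P → . f y P], [P → . num id], [P → . y P], [P → y . P] }  — shift
  I10: { [P → num id .] }  — reduce
  I11: { [P → f num . num] }  — shift
  I12: { [P → . f num num], [P → . f y P], [P → . num id], [P → . y P], [P → f y . P] }  — shift
  I13: { [P → f y P .] }  — reduce
  I14: { [P → f num num .] }  — reduce
  I15: { [L → P y . y] }  — shift
  I16: { [L → P y y .] }  — reduce

I3 contains reduce item [L → f .] and shift items [P → f . num num], [P → f . y P] — shift-reduce conflict.
I8 contains reduce item [L → y num .] and shift item [P → num . id] — shift-reduce conflict.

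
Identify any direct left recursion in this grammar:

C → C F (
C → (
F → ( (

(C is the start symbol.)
Yes, C is left-recursive

C → C F (: LEFT RECURSIVE (starts with C)
C → (: starts with '('
F → ( (: starts with '('

The grammar has direct left recursion on: C.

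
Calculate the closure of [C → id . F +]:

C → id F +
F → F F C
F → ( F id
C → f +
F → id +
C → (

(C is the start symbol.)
{ [C → id . F +], [F → . ( F id], [F → . F F C], [F → . id +] }

To compute CLOSURE, for each item [A → α.Bβ] where B is a non-terminal, add [B → .γ] for all productions B → γ; repeat for the newly added items until nothing changes.

Start with: [C → id . F +]
  [C → id . F +] has the dot before F: add [F → . F F C], [F → . ( F id], [F → . id +]
No further items can be added.

CLOSURE = { [C → id . F +], [F → . ( F id], [F → . F F C], [F → . id +] }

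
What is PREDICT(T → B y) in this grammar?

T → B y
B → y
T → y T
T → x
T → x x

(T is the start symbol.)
{ 'y' }

PREDICT(T → B y) = (FIRST(RHS) \ {ε}) ∪ (FOLLOW(T) if ε ∈ FIRST(RHS), i.e. RHS ⇒* ε)
FIRST(B) = { 'y' }
FIRST(B y) = { 'y' }
ε ∉ FIRST(B y), so FOLLOW(T) is not added.
PREDICT(T → B y) = { 'y' }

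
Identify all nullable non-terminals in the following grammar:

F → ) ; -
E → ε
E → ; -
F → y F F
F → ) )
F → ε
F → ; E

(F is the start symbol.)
{ 'E', 'F' }

ε-productions: E → ε, F → ε
So E, F are immediately nullable.
Every non-terminal is now nullable.
Nullable = { 'E', 'F' }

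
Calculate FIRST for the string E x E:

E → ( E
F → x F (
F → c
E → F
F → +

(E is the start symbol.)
FIRST sets of the non-terminals involved (from the grammar, by fixed-point iteration):
  FIRST(E) = { '(', '+', 'c', 'x' }

To compute FIRST(E x E), process the symbols left to right:
Symbol E is a non-terminal. Add FIRST(E) \ {ε} = { '(', '+', 'c', 'x' }
E is not nullable (ε ∉ FIRST(E)), so stop here.
FIRST(E x E) = { '(', '+', 'c', 'x' }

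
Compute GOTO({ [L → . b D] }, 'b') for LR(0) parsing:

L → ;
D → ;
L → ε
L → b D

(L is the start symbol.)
{ [D → . ;], [L → b . D] }

GOTO(I, 'b') = CLOSURE({ [A → αX.β] : [A → α.Xβ] ∈ I, X = 'b' })

Items with dot before 'b', with the dot advanced:
  [L → . b D] → [L → b . D]
Closure of the advanced items:
  [L → b . D] has the dot before D: add [D → . ;]

GOTO = { [D → . ;], [L → b . D] }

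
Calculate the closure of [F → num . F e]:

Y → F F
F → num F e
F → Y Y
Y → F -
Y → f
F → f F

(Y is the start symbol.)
{ [F → . Y Y], [F → . f F], [F → . num F e], [F → num . F e], [Y → . F -], [Y → . F F], [Y → . f] }

Start with: [F → num . F e]
  [F → num . F e] has the dot before F: add [F → . num F e], [F → . Y Y], [F → . f F]
  [F → . Y Y] has the dot before Y: add [Y → . F F], [Y → . F -], [Y → . f]
No further items can be added.

CLOSURE = { [F → . Y Y], [F → . f F], [F → . num F e], [F → num . F e], [Y → . F -], [Y → . F F], [Y → . f] }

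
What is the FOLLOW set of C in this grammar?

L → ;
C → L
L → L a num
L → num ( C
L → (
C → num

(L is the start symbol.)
{ $, 'a' }

To compute FOLLOW(C), find every occurrence of C on a right-hand side N → α C β: add FIRST(β) \ {ε}, and if β is empty or nullable also add FOLLOW(N). Iterate to a fixed point.

In L → num ( C: C is at the end, add FOLLOW(L)

The FOLLOW sets referred to above (computed the same way, to a fixed point):
  FOLLOW(L) = { $, 'a' }

Taking the union: FOLLOW(C) = { $, 'a' }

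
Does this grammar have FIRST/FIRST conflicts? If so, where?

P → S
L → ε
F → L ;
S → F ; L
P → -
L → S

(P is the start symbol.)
No FIRST/FIRST conflicts.

FIRST sets of the non-terminals at (or reachable through a nullable prefix from) the front of some alternative:
  FIRST(S) = { ';' }

Productions for P:
  P → S: FIRST = { ';' }
  P → -: FIRST = { '-' }
Productions for L:
  L → ε: FIRST = { ε }
  L → S: FIRST = { ';' }
F, S have only one production, so no FIRST/FIRST conflict is possible there.

All alternatives of each non-terminal have pairwise disjoint FIRST sets.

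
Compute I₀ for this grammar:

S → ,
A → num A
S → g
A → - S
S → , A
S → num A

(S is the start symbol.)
{ [S → . , A], [S → . ,], [S → . g], [S → . num A], [S' → . S] }

First, augment the grammar with S' → S
I₀ = CLOSURE({ [S' → . S] }):
  [S' → . S] has the dot before S: add [S → . ,], [S → . g], [S → . , A], [S → . num A]
No further items can be added.

I₀ = { [S → . , A], [S → . ,], [S → . g], [S → . num A], [S' → . S] }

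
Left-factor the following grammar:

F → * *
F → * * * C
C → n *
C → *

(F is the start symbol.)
F → * * F'
F' → ε
F' → * C
C → n *
C → *

Left-factoring transforms A → αβ₁ | αβ₂ into A → αA' and A' → β₁ | β₂
(α is the longest common prefix among the alternatives). Repeat until
no nonterminal has two alternatives with a common prefix.

Round 1: F has alternatives sharing prefix '* *'. Introduce F': F → * * F'
  Add: F' → ε
  Add: F' → * C

No remaining common prefixes — done.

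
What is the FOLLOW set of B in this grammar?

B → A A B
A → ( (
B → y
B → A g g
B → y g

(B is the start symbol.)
{ $ }

To compute FOLLOW(B), find every occurrence of B on a right-hand side N → α B β: add FIRST(β) \ {ε}, and if β is empty or nullable also add FOLLOW(N). Iterate to a fixed point.

B is the start symbol, so $ ∈ FOLLOW(B).
In B → A A B: B is at the end; this adds FOLLOW(B) to itself — nothing new

Taking the union: FOLLOW(B) = { $ }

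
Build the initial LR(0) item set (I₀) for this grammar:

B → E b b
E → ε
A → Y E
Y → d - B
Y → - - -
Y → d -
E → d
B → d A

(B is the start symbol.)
First, augment the grammar with B' → B
I₀ = CLOSURE({ [B' → . B] }):
  [B' → . B] has the dot before B: add [B → . E b b], [B → . d A]
  [B → . E b b] has the dot before E: add [E → .], [E → . d]
No further items can be added.

I₀ = { [B → . E b b], [B → . d A], [B' → . B], [E → . d], [E → .] }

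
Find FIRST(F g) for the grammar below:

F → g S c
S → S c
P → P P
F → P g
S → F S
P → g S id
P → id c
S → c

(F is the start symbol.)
FIRST sets of the non-terminals involved (from the grammar, by fixed-point iteration):
  FIRST(F) = { 'g', 'id' }

To compute FIRST(F g), process the symbols left to right:
Symbol F is a non-terminal. Add FIRST(F) \ {ε} = { 'g', 'id' }
F is not nullable (ε ∉ FIRST(F)), so stop here.
FIRST(F g) = { 'g', 'id' }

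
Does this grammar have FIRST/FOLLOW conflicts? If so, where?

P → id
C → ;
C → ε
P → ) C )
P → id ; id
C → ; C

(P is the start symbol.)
No FIRST/FOLLOW conflicts.

A FIRST/FOLLOW conflict occurs when a non-terminal N has a nullable alternative N → β (β ⇒* ε) and another alternative N → α with FIRST(α) ∩ FOLLOW(N) ≠ ∅: on such a lookahead the parser cannot decide between expanding α and letting N vanish via β.

Nullable non-terminals: C.

C: nullable alternative(s) C → ε; FOLLOW(C) = { ')' }
  C → ;: FIRST \ {ε} = { ';' } — disjoint from FOLLOW(C)
  C → ε: FIRST \ {ε} = { } — this is the only nullable alternative, skip
  C → ; C: FIRST \ {ε} = { ';' } — disjoint from FOLLOW(C)

P has no nullable alternative, so no FIRST/FOLLOW check is needed there.

No FIRST/FOLLOW conflicts found.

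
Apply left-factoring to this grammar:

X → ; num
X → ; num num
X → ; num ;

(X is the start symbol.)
Left-factoring transforms A → αβ₁ | αβ₂ into A → αA' and A' → β₁ | β₂
(α is the longest common prefix among the alternatives). Repeat until
no nonterminal has two alternatives with a common prefix.

Round 1: X has alternatives sharing prefix '; num'. Introduce X': X → ; num X'
  Add: X' → ε
  Add: X' → num
  Add: X' → ;

No remaining common prefixes — done.

Resulting grammar:
X → ; num X'
X' → ε
X' → num
X' → ;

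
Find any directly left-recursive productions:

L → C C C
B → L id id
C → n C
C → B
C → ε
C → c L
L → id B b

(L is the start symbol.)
L → C C C: starts with C
B → L id id: starts with L
C → n C: starts with n
C → B: starts with B
C → ε: starts with ε
C → c L: starts with c
L → id B b: starts with id

No direct left recursion found.

Answer: No direct left recursion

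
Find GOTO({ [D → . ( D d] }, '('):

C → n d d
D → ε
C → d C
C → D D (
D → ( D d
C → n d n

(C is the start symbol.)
{ [D → ( . D d], [D → . ( D d], [D → .] }

GOTO(I, '(') = CLOSURE({ [A → αX.β] : [A → α.Xβ] ∈ I, X = '(' })

Items with dot before '(', with the dot advanced:
  [D → . ( D d] → [D → ( . D d]
Closure of the advanced items:
  [D → ( . D d] has the dot before D: add [D → .], [D → . ( D d]

GOTO = { [D → ( . D d], [D → . ( D d], [D → .] }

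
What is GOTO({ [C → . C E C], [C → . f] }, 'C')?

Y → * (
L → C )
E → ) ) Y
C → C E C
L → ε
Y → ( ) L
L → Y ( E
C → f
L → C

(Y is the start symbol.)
GOTO(I, 'C') = CLOSURE({ [A → αX.β] : [A → α.Xβ] ∈ I, X = 'C' })

Items with dot before 'C', with the dot advanced:
  [C → . C E C] → [C → C . E C]
Closure of the advanced items:
  [C → C . E C] has the dot before E: add [E → . ) ) Y]

GOTO = { [C → C . E C], [E → . ) ) Y] }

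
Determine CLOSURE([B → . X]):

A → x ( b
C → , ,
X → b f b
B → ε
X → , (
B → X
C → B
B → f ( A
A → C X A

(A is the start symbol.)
{ [B → . X], [X → . , (], [X → . b f b] }

To compute CLOSURE, for each item [A → α.Bβ] where B is a non-terminal, add [B → .γ] for all productions B → γ; repeat for the newly added items until nothing changes.

Start with: [B → . X]
  [B → . X] has the dot before X: add [X → . b f b], [X → . , (]
No further items can be added.

CLOSURE = { [B → . X], [X → . , (], [X → . b f b] }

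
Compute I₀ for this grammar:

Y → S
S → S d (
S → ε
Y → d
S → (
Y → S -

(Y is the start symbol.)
{ [S → . (], [S → . S d (], [S → .], [Y → . S -], [Y → . S], [Y → . d], [Y' → . Y] }

First, augment the grammar with Y' → Y
I₀ = CLOSURE({ [Y' → . Y] }):
  [Y' → . Y] has the dot before Y: add [Y → . S], [Y → . d], [Y → . S -]
  [Y → . S] has the dot before S: add [S → . S d (], [S → .], [S → . (]
No further items can be added.

I₀ = { [S → . (], [S → . S d (], [S → .], [Y → . S -], [Y → . S], [Y → . d], [Y' → . Y] }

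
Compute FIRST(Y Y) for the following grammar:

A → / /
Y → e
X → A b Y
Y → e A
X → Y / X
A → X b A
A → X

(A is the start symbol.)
{ 'e' }

FIRST sets of the non-terminals involved (from the grammar, by fixed-point iteration):
  FIRST(Y) = { 'e' }

To compute FIRST(Y Y), process the symbols left to right:
Symbol Y is a non-terminal. Add FIRST(Y) \ {ε} = { 'e' }
Y is not nullable (ε ∉ FIRST(Y)), so stop here.
FIRST(Y Y) = { 'e' }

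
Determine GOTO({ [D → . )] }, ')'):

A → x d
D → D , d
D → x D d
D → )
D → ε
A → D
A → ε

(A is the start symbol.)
{ [D → ) .] }

GOTO(I, ')') = CLOSURE({ [A → αX.β] : [A → α.Xβ] ∈ I, X = ')' })

Items with dot before ')', with the dot advanced:
  [D → . )] → [D → ) .]
Closure adds nothing (no advanced item has the dot before a non-terminal).

GOTO = { [D → ) .] }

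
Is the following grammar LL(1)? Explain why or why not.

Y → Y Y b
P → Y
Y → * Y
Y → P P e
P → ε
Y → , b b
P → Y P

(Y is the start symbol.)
No. Predict set conflict for Y: { '*' }

A grammar is LL(1) if for each non-terminal N with multiple productions, the predict sets of those productions are pairwise disjoint, where PREDICT(N → α) = (FIRST(α) \ {ε}) ∪ (FOLLOW(N) if α ⇒* ε).

Relevant sets:
  FIRST(Y) = { '*', ',', 'e' }
  FIRST(P) = { '*', ',', 'e', ε }
  FOLLOW(P) = { '*', ',', 'e' }

For Y:
  PREDICT(Y → Y Y b) = { '*', ',', 'e' }
  PREDICT(Y → '*' Y) = { '*' }
  PREDICT(Y → P P e) = { '*', ',', 'e' }
  PREDICT(Y → ',' b b) = { ',' }
For P:
  PREDICT(P → Y) = { '*', ',', 'e' }
  PREDICT(P → ε) = { '*', ',', 'e' }
  PREDICT(P → Y P) = { '*', ',', 'e' }

Conflict found: Predict set conflict for Y: { '*' }
The grammar is NOT LL(1).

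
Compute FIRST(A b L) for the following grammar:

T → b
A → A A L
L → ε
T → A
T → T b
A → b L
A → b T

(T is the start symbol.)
{ 'b' }

FIRST sets of the non-terminals involved (from the grammar, by fixed-point iteration):
  FIRST(A) = { 'b' }

To compute FIRST(A b L), process the symbols left to right:
Symbol A is a non-terminal. Add FIRST(A) \ {ε} = { 'b' }
A is not nullable (ε ∉ FIRST(A)), so stop here.
FIRST(A b L) = { 'b' }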